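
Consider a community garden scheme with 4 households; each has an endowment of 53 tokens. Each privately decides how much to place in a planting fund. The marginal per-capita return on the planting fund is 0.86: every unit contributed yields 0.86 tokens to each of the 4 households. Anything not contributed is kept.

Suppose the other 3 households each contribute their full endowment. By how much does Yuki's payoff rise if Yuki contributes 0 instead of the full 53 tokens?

7.42 tokens

Switching from a contribution of 53 to 0 lets Yuki keep an extra 53 tokens, but lowers the planting fund by 53, which costs Yuki their own share of that drop: 0.86 × 53 = 45.58.
Net gain = 53 − 45.58 = 7.42. The private return per contributed unit (0.86) is below 1, so free-riding is indeed the best response regardless of what the others do.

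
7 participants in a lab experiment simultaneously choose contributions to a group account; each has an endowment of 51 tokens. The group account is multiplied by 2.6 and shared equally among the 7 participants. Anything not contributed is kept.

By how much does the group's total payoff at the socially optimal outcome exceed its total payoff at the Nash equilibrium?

Each contributed unit returns 2.6/7 = 0.3714 to its contributor — below 1 — so contributing 0 is dominant for every player. At the Nash equilibrium everyone keeps their 51, and the group total is 7 × 51 = 357.
Each contributed unit returns 2.600 to the group as a whole (0.3714 to each of 7 players), which exceeds 1, so the social optimum is full contribution: group total = 2.600 × 357 = 928.20.
Efficiency loss = 928.20 − 357 = 571.20.

571.20 tokens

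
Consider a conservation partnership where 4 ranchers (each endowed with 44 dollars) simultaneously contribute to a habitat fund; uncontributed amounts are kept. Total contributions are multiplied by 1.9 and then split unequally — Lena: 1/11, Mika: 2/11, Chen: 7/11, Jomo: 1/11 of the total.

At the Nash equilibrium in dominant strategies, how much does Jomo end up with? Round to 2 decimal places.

51.60 dollars

For player j, contributing a unit is worthwhile iff 1.9 × (j's share) ≥ 1, i.e. iff j's share is at least 0.5263.
The only share above 0.5263 is Chen's 7/11, contributing 44; the remaining 3 contribute 0. Total contributed: 44.
Jomo keeps 44 and receives 1.9 × 44 × 1/11 = 7.60 from the habitat fund, for a payoff of 51.60.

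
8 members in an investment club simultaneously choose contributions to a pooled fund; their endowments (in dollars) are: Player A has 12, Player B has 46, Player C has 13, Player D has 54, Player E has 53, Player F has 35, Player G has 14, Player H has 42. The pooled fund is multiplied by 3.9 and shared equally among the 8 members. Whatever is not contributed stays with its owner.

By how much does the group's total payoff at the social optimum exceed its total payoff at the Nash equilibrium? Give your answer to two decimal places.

780.10 dollars

The private return per contributed unit is 3.9/8 = 0.4875 < 1 for every player regardless of endowment, so the Nash equilibrium is zero contribution and the group total is Σ E_j = 12 + 46 + 13 + 54 + 53 + 35 + 14 + 42 = 269.
Each contributed unit returns 3.900 to the group, so the social optimum is full contribution by everyone: group total = 3.900 × 269 = 1049.10.
Efficiency loss = (3.900 − 1) × 269 = 780.10.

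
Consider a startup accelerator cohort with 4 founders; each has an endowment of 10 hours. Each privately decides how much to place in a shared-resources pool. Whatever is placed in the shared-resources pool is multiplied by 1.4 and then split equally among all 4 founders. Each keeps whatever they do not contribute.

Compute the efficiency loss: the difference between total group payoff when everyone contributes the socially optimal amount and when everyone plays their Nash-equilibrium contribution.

16.00 hours

Each contributed unit returns 1.4/4 = 0.3500 to its contributor — below 1 — so contributing 0 is dominant for every player. At the Nash equilibrium everyone keeps their 10, and the group total is 4 × 10 = 40.
Each contributed unit returns 1.400 to the group as a whole (0.3500 to each of 4 players), which exceeds 1, so the social optimum is full contribution: group total = 1.400 × 40 = 56.00.
Efficiency loss = 56.00 − 40 = 16.00.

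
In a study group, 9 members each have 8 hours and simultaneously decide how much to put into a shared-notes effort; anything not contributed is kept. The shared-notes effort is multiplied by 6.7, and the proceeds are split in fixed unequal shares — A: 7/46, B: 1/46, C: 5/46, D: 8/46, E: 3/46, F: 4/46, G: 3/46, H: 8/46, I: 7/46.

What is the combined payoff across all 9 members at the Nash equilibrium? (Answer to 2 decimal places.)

254.40 hours

For player j, contributing a unit is worthwhile iff 6.7 × (j's share) ≥ 1, i.e. iff j's share is at least 0.1493.
A, D, H and I clear that bar, contributing 8 each; the remaining 5 contribute 0. Total contributed: 32.
The shared-notes effort pays out 6.7 × 32 = 214.40 in total (split across the unequal shares, but the aggregate is all that matters for the group sum).
The 5 free-riders keep 8 each, adding 40. Group total = 40 + 214.40 = 254.40.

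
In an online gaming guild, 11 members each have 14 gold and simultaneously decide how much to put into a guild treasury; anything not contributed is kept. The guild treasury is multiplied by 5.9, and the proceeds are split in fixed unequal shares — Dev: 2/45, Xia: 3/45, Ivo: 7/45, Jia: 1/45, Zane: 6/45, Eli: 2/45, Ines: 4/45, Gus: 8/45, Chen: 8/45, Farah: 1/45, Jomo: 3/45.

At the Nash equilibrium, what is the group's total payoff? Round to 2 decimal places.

A player with share s gets back 5.9·s per unit contributed, so full contribution is dominant for anyone with s > 1/5.9 = 0.1695 and zero contribution is dominant for anyone below.
The shares above 0.1695 belong to Gus and Chen, contributing 14 each; the remaining 9 contribute 0. Total contributed: 28.
The guild treasury pays out 5.9 × 28 = 165.20 in total (split across the unequal shares, but the aggregate is all that matters for the group sum).
The 9 free-riders keep 14 each, adding 126. Group total = 126 + 165.20 = 291.20.

291.20 gold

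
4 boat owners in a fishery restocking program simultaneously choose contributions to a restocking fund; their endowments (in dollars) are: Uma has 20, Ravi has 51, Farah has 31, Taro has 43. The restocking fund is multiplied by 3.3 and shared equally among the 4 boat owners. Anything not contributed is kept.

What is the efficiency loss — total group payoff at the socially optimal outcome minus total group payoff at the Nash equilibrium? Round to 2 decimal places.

The private return per contributed unit is 3.3/4 = 0.8250 < 1 for every player regardless of endowment, so the Nash equilibrium is zero contribution and the group total is Σ E_j = 20 + 51 + 31 + 43 = 145.
Each contributed unit returns 3.300 to the group, so the social optimum is full contribution by everyone: group total = 3.300 × 145 = 478.50.
Efficiency loss = (3.300 − 1) × 145 = 333.50.

333.50 dollars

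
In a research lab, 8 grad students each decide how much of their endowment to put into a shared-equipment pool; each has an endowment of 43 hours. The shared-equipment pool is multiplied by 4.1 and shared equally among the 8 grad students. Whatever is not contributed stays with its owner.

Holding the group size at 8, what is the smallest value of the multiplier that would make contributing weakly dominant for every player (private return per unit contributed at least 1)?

A contributed unit returns (multiplier)/8 to its contributor.
This reaches 1 exactly when the multiplier is 8.

8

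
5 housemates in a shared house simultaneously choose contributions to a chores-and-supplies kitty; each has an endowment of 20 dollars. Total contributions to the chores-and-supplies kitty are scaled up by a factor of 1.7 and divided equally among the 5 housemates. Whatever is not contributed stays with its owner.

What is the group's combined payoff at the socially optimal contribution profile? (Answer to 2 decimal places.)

170.00 dollars

Each contributed unit returns 1.700 to the group as a whole (0.3400 to each of 5 players), which exceeds 1, so the social optimum is full contribution: group total = 1.700 × 100 = 170.00.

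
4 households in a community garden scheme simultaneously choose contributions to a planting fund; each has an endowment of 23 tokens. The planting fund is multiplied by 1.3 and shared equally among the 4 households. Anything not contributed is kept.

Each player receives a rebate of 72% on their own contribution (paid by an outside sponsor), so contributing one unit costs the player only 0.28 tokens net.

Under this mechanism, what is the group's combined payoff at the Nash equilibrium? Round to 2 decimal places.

185.84 tokens

With the mechanism, a contributed unit returns (1.3/4) / 0.28 = 1.1607 per unit of net cost to the contributor — now above 1 — so contributing fully is weakly dominant for every player.
At the Nash equilibrium everyone contributes 23. Group total payoff = 4 × (23 × 0.72 + 1.3 × 23) = 185.84.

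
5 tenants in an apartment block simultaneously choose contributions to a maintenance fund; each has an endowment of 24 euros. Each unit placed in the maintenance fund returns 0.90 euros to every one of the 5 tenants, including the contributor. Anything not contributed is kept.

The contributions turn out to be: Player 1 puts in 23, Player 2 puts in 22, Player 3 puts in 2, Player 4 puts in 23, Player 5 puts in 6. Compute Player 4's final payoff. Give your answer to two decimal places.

69.40 euros

Total contributed: 23 + 22 + 2 + 23 + 6 = 76.
Each receives 0.90 × 76 = 68.40 from the maintenance fund.
Player 4 keeps 24 − 23 = 1, so Player 4's payoff is 1 + 68.40 = 69.40.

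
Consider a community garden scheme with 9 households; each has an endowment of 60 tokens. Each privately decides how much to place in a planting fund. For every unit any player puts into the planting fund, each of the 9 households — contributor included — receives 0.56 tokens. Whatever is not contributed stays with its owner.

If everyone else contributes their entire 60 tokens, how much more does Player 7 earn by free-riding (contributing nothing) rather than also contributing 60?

Switching from a contribution of 60 to 0 lets Player 7 keep an extra 60 tokens, but lowers the planting fund by 60, which costs Player 7 their own share of that drop: 0.56 × 60 = 33.60.
Net gain = 60 − 33.60 = 26.40. The private return per contributed unit (0.56) is below 1, so free-riding is indeed the best response regardless of what the others do.

26.40 tokens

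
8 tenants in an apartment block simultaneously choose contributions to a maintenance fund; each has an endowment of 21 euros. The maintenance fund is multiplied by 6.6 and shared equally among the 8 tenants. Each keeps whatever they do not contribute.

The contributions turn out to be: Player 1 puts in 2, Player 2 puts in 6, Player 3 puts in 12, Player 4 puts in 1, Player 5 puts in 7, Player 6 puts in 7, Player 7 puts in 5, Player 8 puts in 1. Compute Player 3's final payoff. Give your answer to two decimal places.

42.83 euros

Total contributed: 2 + 6 + 12 + 1 + 7 + 7 + 5 + 1 = 41.
Each receives 6.6 × 41 / 8 = 33.83 from the maintenance fund.
Player 3 keeps 21 − 12 = 9, so Player 3's payoff is 9 + 33.83 = 42.83.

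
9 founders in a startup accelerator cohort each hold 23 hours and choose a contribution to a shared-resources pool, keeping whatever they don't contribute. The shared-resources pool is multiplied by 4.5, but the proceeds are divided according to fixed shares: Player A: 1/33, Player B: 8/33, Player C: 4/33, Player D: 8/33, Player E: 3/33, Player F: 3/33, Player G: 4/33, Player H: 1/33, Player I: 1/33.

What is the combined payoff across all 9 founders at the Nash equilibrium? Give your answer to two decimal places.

Each unit j contributes comes back to j as 4.5 × (j's share), so j prefers to contribute only if that share exceeds 1/4.5 = 0.2222; otherwise keeping the unit dominates.
Player B and Player D are above the threshold, contributing 23 each; the remaining 7 contribute 0. Total contributed: 46.
The shared-resources pool pays out 4.5 × 46 = 207.00 in total (split across the unequal shares, but the aggregate is all that matters for the group sum).
The 7 free-riders keep 23 each, adding 161. Group total = 161 + 207.00 = 368.00.

368.00 hours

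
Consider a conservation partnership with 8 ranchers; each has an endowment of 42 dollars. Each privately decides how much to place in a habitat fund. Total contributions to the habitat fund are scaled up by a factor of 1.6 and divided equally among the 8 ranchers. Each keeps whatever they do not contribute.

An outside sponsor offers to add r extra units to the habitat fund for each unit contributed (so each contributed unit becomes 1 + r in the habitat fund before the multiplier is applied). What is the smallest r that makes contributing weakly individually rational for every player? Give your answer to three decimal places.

4.000

With matching at rate r, one contributed unit becomes (1 + r) in the habitat fund and returns 1.6 × (1 + r) / 8 to the contributor.
Setting this equal to 1: 1 + r = 8/1.6 = 5.0000.
So the minimum matching rate is r = 5.0000 − 1 = 4.000.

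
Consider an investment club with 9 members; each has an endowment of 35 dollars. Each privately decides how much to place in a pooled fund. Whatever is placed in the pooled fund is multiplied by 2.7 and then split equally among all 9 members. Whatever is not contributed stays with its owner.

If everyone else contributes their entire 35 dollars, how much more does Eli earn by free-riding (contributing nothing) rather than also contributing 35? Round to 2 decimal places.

24.50 dollars

Switching from a contribution of 35 to 0 lets Eli keep an extra 35 dollars, but lowers the pooled fund by 35, which costs Eli their own share of that drop: 2.7/9 × 35 = 10.50.
Net gain = 35 − 10.50 = 24.50. The private return per contributed unit (0.3000) is below 1, so free-riding is indeed the best response regardless of what the others do.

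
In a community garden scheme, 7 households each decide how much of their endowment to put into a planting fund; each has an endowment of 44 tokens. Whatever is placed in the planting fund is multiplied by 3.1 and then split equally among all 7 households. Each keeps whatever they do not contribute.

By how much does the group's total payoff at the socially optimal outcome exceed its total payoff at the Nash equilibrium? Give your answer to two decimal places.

646.80 tokens

Each contributed unit returns 3.1/7 = 0.4429 to its contributor — below 1 — so contributing 0 is dominant for every player. At the Nash equilibrium everyone keeps their 44, and the group total is 7 × 44 = 308.
Each contributed unit returns 3.100 to the group as a whole (0.4429 to each of 7 players), which exceeds 1, so the social optimum is full contribution: group total = 3.100 × 308 = 954.80.
Efficiency loss = 954.80 − 308 = 646.80.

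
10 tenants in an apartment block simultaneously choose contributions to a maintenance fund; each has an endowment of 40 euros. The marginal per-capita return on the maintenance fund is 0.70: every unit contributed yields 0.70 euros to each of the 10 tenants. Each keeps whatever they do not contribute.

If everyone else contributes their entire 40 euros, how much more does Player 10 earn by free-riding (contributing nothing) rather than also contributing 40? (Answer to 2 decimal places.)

Switching from a contribution of 40 to 0 lets Player 10 keep an extra 40 euros, but lowers the maintenance fund by 40, which costs Player 10 their own share of that drop: 0.70 × 40 = 28.00.
Net gain = 40 − 28.00 = 12.00. The private return per contributed unit (0.70) is below 1, so free-riding is indeed the best response regardless of what the others do.

12.00 euros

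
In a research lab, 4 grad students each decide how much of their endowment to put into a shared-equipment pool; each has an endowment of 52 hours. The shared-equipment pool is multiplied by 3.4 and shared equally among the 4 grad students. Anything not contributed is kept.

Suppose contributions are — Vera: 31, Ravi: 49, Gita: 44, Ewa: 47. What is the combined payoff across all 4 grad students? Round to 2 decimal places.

Total contributed: 31 + 49 + 44 + 47 = 171; total kept: 4 × 52 − 171 = 37.
The shared-equipment pool pays out 3.4 × 171 = 581.40 in aggregate.
Group total = 37 + 581.40 = 618.40.

618.40 hours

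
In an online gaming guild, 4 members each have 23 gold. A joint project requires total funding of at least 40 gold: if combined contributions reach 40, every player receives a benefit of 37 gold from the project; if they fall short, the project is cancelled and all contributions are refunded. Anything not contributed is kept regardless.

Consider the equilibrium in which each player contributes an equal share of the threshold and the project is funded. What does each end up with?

50 gold

Equal share of the threshold: 40/4 = 10.
At this profile no one gains by cutting their contribution: any cut drops the total below 40, the project is cancelled, contributions are refunded, and the deviator ends with 23, which is less than 23 − 10 + 37 = 50. Contributing more than 10 just wastes the excess. So contributing exactly 10 is a best response.
Each player's payoff: 23 − 10 + 37 = 50.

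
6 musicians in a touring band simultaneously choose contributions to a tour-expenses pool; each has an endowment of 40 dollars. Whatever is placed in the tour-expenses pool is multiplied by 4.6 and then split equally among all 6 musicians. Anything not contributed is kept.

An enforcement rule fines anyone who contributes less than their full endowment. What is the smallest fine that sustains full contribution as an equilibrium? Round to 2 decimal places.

9.33 dollars

Given the others contribute fully, the best deviation is to contribute 0 (any partial contribution still incurs the fine and gives up units whose private return 0.7667 is below 1).
Deviating from 40 to 0 saves 40 dollars but forfeits the deviator's share of the drop in the tour-expenses pool: 4.6/6 × 40 = 30.67.
So the deviation gain is 40 − 30.67 = 9.33, and the fine must be at least 9.33 dollars to wipe it out.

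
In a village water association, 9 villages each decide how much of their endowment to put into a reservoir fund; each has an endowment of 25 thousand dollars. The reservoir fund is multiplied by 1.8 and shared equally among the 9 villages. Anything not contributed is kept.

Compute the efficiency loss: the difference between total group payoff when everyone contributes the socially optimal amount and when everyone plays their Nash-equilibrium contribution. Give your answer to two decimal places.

180.00 thousand dollars

Each contributed unit returns 1.8/9 = 0.2000 to its contributor — below 1 — so contributing 0 is dominant for every player. At the Nash equilibrium everyone keeps their 25, and the group total is 9 × 25 = 225.
Each contributed unit returns 1.800 to the group as a whole (0.2000 to each of 9 players), which exceeds 1, so the social optimum is full contribution: group total = 1.800 × 225 = 405.00.
Efficiency loss = 405.00 − 225 = 180.00.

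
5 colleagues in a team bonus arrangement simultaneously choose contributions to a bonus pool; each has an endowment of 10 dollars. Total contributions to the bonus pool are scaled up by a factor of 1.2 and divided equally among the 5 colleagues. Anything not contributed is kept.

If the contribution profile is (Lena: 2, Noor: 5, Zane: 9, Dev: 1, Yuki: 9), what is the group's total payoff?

55.20 dollars

Total contributed: 2 + 5 + 9 + 1 + 9 = 26; total kept: 5 × 10 − 26 = 24.
The bonus pool pays out 1.2 × 26 = 31.20 in aggregate.
Group total = 24 + 31.20 = 55.20.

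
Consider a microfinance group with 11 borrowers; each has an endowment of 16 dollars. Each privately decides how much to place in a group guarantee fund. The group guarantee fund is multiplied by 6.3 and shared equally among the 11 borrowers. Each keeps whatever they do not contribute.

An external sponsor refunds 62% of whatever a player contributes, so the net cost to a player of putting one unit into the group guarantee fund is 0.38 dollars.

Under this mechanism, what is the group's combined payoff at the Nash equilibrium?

1217.92 dollars

Under the mechanism each unit contributed yields (6.3/11) / 0.38 = 1.5072 back to its contributor per unit of net cost, which exceeds 1, making full contribution the dominant choice for everyone.
At the Nash equilibrium everyone contributes 16. Group total payoff = 11 × (16 × 0.62 + 6.3 × 16) = 1217.92.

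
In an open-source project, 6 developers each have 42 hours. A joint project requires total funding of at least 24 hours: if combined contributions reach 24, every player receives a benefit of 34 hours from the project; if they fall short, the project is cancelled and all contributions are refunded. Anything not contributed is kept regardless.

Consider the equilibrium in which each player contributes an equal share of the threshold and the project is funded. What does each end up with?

72 hours

Equal share of the threshold: 24/6 = 4.
At this profile no one gains by cutting their contribution: any cut drops the total below 24, the project is cancelled, contributions are refunded, and the deviator ends with 42, which is less than 42 − 4 + 34 = 72. Contributing more than 4 just wastes the excess. So contributing exactly 4 is a best response.
Each player's payoff: 42 − 4 + 34 = 72.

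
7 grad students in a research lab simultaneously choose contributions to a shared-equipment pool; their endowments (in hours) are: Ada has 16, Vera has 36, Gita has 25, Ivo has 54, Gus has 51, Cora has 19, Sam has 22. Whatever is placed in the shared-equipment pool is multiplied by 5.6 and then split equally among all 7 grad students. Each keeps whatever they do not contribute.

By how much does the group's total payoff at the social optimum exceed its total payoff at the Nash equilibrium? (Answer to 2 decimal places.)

1025.80 hours

The private return per contributed unit is 5.6/7 = 0.8000 < 1 for every player regardless of endowment, so the Nash equilibrium is zero contribution and the group total is Σ E_j = 16 + 36 + 25 + 54 + 51 + 19 + 22 = 223.
Each contributed unit returns 5.600 to the group, so the social optimum is full contribution by everyone: group total = 5.600 × 223 = 1248.80.
Efficiency loss = (5.600 − 1) × 223 = 1025.80.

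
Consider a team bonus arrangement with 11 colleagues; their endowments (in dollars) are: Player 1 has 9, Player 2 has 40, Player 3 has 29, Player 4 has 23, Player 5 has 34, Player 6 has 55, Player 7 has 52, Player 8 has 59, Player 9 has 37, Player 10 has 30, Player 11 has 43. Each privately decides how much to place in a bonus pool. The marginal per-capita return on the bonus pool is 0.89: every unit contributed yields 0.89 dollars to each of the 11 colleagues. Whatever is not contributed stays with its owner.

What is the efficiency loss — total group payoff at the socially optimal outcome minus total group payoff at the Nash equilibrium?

3612.69 dollars

The private return per contributed unit is 0.89 < 1 for everyone, so the Nash equilibrium is zero contribution and the group total is Σ E_j = 9 + 40 + 29 + 23 + 34 + 55 + 52 + 59 + 37 + 30 + 43 = 411.
Each contributed unit returns 9.790 to the group, so the social optimum is full contribution by everyone: group total = 9.790 × 411 = 4023.69.
Efficiency loss = (9.790 − 1) × 411 = 3612.69.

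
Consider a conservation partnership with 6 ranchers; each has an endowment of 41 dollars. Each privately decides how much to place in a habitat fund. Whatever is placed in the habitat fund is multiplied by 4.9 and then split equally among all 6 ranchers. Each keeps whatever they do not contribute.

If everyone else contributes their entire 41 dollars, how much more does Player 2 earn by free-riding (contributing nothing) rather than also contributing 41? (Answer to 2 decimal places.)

7.52 dollars

Switching from a contribution of 41 to 0 lets Player 2 keep an extra 41 dollars, but lowers the habitat fund by 41, which costs Player 2 their own share of that drop: 4.9/6 × 41 = 33.48.
Net gain = 41 − 33.48 = 7.52. The private return per contributed unit (0.8167) is below 1, so free-riding is indeed the best response regardless of what the others do.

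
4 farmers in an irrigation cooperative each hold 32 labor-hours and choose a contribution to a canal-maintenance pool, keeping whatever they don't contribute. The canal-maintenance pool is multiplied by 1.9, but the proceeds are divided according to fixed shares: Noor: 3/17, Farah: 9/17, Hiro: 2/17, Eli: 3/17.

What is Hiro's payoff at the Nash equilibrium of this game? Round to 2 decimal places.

Each unit j contributes comes back to j as 1.9 × (j's share), so j prefers to contribute only if that share exceeds 1/1.9 = 0.5263; otherwise keeping the unit dominates.
Farah alone (share 9/17) is above the threshold, contributing 32; the remaining 3 contribute 0. Total contributed: 32.
Hiro keeps 32 and receives 1.9 × 32 × 2/17 = 7.15 from the canal-maintenance pool, for a payoff of 39.15.

39.15 labor-hours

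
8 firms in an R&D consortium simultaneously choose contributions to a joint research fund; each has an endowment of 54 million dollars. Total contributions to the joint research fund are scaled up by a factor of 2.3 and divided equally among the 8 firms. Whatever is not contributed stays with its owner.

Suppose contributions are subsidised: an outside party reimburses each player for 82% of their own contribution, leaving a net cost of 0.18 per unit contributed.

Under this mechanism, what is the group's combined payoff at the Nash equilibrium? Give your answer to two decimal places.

1347.84 million dollars

Under the mechanism each unit contributed yields (2.3/8) / 0.18 = 1.5972 back to its contributor per unit of net cost, which exceeds 1, making full contribution the dominant choice for everyone.
At the Nash equilibrium everyone contributes 54. Group total payoff = 8 × (54 × 0.82 + 2.3 × 54) = 1347.84.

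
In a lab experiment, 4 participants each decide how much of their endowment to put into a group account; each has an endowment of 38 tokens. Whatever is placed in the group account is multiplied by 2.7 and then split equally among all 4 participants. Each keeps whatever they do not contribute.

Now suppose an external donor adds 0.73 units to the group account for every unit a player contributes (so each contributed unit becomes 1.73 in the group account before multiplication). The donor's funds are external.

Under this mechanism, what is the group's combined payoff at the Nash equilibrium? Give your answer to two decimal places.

709.99 tokens

With the mechanism, a contributed unit returns 2.7 × 1.73 / 4 = 1.1678 per unit of net cost to the contributor — now above 1 — so contributing fully is weakly dominant for every player.
So the Nash equilibrium is full contribution by all 4; the group earns 2.7 × 1.73 × 152 = 709.99.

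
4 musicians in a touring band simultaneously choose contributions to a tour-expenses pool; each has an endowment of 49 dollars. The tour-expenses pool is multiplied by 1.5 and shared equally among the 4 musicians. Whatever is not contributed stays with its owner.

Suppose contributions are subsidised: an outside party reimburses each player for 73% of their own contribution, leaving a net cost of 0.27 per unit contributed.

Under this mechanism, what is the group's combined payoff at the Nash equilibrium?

437.08 dollars

The effective private return per unit is now (1.5/4) / 0.27 = 1.3889 > 1, so every player's dominant strategy flips to full contribution.
So the Nash equilibrium is full contribution by all 4; the group earns 4 × (49 × 0.73 + 1.5 × 49) = 437.08.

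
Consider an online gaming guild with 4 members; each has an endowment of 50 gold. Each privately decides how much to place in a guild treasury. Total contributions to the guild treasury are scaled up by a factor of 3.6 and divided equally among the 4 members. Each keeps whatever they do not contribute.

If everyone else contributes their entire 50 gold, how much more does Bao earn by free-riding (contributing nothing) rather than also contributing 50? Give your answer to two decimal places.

Switching from a contribution of 50 to 0 lets Bao keep an extra 50 gold, but lowers the guild treasury by 50, which costs Bao their own share of that drop: 3.6/4 × 50 = 45.00.
Net gain = 50 − 45.00 = 5.00. The private return per contributed unit (0.9000) is below 1, so free-riding is indeed the best response regardless of what the others do.

5.00 gold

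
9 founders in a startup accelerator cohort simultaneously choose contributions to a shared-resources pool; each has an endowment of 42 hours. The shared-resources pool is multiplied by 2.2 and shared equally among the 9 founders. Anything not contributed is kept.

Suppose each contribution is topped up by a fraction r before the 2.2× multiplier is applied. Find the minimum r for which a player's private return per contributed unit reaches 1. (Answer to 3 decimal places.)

3.091

With matching at rate r, one contributed unit becomes (1 + r) in the shared-resources pool and returns 2.2 × (1 + r) / 9 to the contributor.
Setting this equal to 1: 1 + r = 9/2.2 = 4.0909.
So the minimum matching rate is r = 4.0909 − 1 = 3.091.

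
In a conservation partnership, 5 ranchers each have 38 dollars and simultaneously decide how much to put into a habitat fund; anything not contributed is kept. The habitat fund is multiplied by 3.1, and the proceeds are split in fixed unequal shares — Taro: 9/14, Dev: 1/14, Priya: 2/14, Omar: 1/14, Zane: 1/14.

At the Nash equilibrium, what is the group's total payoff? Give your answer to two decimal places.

A player with share s gets back 3.1·s per unit contributed, so full contribution is dominant for anyone with s > 1/3.1 = 0.3226 and zero contribution is dominant for anyone below.
Only Taro (9/14) clears that bar, contributing 38; the remaining 4 contribute 0. Total contributed: 38.
The habitat fund pays out 3.1 × 38 = 117.80 in total (split across the unequal shares, but the aggregate is all that matters for the group sum).
The 4 free-riders keep 38 each, adding 152. Group total = 152 + 117.80 = 269.80.

269.80 dollars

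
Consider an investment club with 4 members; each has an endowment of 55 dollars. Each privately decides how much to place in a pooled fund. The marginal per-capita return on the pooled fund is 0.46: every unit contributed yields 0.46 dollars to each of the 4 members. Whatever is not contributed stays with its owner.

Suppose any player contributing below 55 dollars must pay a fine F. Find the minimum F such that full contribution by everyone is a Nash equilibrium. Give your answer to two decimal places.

Given the others contribute fully, the best deviation is to contribute 0 (any partial contribution still incurs the fine and gives up units whose private return 0.46 is below 1).
Deviating from 55 to 0 saves 55 dollars but forfeits the deviator's share of the drop in the pooled fund: 0.46 × 55 = 25.30.
So the deviation gain is 55 − 25.30 = 29.70, and the fine must be at least 29.70 dollars to wipe it out.

29.70 dollars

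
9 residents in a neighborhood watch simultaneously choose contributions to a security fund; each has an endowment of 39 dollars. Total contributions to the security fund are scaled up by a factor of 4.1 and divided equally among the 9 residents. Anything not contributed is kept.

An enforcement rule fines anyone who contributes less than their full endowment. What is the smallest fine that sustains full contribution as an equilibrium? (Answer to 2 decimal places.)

21.23 dollars

Given the others contribute fully, the best deviation is to contribute 0 (any partial contribution still incurs the fine and gives up units whose private return 0.4556 is below 1).
Deviating from 39 to 0 saves 39 dollars but forfeits the deviator's share of the drop in the security fund: 4.1/9 × 39 = 17.77.
So the deviation gain is 39 − 17.77 = 21.23, and the fine must be at least 21.23 dollars to wipe it out.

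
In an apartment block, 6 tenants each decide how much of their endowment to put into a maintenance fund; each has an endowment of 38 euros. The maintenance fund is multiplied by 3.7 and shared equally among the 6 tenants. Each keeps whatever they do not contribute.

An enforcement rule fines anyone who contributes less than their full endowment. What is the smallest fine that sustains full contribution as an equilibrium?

Given the others contribute fully, the best deviation is to contribute 0 (any partial contribution still incurs the fine and gives up units whose private return 0.6167 is below 1).
Deviating from 38 to 0 saves 38 euros but forfeits the deviator's share of the drop in the maintenance fund: 3.7/6 × 38 = 23.43.
So the deviation gain is 38 − 23.43 = 14.57, and the fine must be at least 14.57 euros to wipe it out.

14.57 euros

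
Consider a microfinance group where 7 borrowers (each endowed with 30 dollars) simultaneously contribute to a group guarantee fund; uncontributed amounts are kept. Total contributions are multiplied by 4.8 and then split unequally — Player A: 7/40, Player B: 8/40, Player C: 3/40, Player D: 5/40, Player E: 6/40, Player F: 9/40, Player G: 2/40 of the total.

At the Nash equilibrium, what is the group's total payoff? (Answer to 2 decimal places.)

324.00 dollars

Player j's private return per contributed unit is 4.8 × (j's share). Contributing is weakly dominant for j when that share is at least 1/4.8 = 0.2083, and contributing 0 is dominant otherwise.
Only Player F (9/40) clears that bar, contributing 30; the remaining 6 contribute 0. Total contributed: 30.
The group guarantee fund pays out 4.8 × 30 = 144.00 in total (split across the unequal shares, but the aggregate is all that matters for the group sum).
The 6 free-riders keep 30 each, adding 180. Group total = 180 + 144.00 = 324.00.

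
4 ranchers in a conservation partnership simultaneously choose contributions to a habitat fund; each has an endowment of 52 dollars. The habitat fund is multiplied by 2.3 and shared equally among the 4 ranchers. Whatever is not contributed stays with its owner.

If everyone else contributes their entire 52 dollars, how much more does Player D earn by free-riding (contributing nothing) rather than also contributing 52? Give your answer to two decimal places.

Switching from a contribution of 52 to 0 lets Player D keep an extra 52 dollars, but lowers the habitat fund by 52, which costs Player D their own share of that drop: 2.3/4 × 52 = 29.90.
Net gain = 52 − 29.90 = 22.10. The private return per contributed unit (0.5750) is below 1, so free-riding is indeed the best response regardless of what the others do.

22.10 dollars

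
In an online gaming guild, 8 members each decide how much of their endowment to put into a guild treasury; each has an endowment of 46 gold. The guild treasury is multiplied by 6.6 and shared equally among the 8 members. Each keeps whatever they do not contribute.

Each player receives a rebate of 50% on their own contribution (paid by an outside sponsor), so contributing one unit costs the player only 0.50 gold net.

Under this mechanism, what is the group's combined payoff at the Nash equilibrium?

The effective private return per unit is now (6.6/8) / 0.50 = 1.6500 > 1, so every player's dominant strategy flips to full contribution.
So the Nash equilibrium is full contribution by all 8; the group earns 8 × (46 × 0.50 + 6.6 × 46) = 2612.80.

2612.80 gold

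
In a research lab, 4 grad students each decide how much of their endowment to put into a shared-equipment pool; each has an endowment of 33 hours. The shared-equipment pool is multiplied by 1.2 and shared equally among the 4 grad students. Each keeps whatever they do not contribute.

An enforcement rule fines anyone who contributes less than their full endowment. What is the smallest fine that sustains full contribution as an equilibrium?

23.10 hours

Given the others contribute fully, the best deviation is to contribute 0 (any partial contribution still incurs the fine and gives up units whose private return 0.3000 is below 1).
Deviating from 33 to 0 saves 33 hours but forfeits the deviator's share of the drop in the shared-equipment pool: 1.2/4 × 33 = 9.90.
So the deviation gain is 33 − 9.90 = 23.10, and the fine must be at least 23.10 hours to wipe it out.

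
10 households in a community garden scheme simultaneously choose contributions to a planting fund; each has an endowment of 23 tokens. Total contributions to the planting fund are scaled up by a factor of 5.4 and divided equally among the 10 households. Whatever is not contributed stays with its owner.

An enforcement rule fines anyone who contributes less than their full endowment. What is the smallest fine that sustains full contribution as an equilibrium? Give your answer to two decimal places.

10.58 tokens

Given the others contribute fully, the best deviation is to contribute 0 (any partial contribution still incurs the fine and gives up units whose private return 0.5400 is below 1).
Deviating from 23 to 0 saves 23 tokens but forfeits the deviator's share of the drop in the planting fund: 5.4/10 × 23 = 12.42.
So the deviation gain is 23 − 12.42 = 10.58, and the fine must be at least 10.58 tokens to wipe it out.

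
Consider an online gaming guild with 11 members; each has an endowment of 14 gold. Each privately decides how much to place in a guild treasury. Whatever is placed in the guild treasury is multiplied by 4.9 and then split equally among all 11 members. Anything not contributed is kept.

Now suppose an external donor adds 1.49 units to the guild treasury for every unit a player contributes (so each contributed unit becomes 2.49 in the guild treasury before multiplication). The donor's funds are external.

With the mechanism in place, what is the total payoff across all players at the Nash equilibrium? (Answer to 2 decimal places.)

The effective private return per unit is now 4.9 × 2.49 / 11 = 1.1092 > 1, so every player's dominant strategy flips to full contribution.
At the Nash equilibrium everyone contributes 14. Group total payoff = 4.9 × 2.49 × 154 = 1878.95.

1878.95 gold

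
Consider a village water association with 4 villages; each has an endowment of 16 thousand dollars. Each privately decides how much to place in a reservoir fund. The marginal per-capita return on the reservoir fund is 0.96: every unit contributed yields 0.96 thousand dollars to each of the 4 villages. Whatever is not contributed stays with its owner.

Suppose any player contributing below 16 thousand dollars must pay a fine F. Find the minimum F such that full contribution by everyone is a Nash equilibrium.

Given the others contribute fully, the best deviation is to contribute 0 (any partial contribution still incurs the fine and gives up units whose private return 0.96 is below 1).
Deviating from 16 to 0 saves 16 thousand dollars but forfeits the deviator's share of the drop in the reservoir fund: 0.96 × 16 = 15.36.
So the deviation gain is 16 − 15.36 = 0.64, and the fine must be at least 0.64 thousand dollars to wipe it out.

0.64 thousand dollars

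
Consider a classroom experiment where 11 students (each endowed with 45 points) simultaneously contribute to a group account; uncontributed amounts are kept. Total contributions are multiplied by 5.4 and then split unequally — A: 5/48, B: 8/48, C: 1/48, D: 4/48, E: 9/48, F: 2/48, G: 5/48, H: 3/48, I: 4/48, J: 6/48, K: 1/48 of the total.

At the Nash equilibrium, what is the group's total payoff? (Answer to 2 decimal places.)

693.00 points

Each unit j contributes comes back to j as 5.4 × (j's share), so j prefers to contribute only if that share exceeds 1/5.4 = 0.1852; otherwise keeping the unit dominates.
Only E (9/48) clears that bar, contributing 45; the remaining 10 contribute 0. Total contributed: 45.
The group account pays out 5.4 × 45 = 243.00 in total (split across the unequal shares, but the aggregate is all that matters for the group sum).
The 10 free-riders keep 45 each, adding 450. Group total = 450 + 243.00 = 693.00.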